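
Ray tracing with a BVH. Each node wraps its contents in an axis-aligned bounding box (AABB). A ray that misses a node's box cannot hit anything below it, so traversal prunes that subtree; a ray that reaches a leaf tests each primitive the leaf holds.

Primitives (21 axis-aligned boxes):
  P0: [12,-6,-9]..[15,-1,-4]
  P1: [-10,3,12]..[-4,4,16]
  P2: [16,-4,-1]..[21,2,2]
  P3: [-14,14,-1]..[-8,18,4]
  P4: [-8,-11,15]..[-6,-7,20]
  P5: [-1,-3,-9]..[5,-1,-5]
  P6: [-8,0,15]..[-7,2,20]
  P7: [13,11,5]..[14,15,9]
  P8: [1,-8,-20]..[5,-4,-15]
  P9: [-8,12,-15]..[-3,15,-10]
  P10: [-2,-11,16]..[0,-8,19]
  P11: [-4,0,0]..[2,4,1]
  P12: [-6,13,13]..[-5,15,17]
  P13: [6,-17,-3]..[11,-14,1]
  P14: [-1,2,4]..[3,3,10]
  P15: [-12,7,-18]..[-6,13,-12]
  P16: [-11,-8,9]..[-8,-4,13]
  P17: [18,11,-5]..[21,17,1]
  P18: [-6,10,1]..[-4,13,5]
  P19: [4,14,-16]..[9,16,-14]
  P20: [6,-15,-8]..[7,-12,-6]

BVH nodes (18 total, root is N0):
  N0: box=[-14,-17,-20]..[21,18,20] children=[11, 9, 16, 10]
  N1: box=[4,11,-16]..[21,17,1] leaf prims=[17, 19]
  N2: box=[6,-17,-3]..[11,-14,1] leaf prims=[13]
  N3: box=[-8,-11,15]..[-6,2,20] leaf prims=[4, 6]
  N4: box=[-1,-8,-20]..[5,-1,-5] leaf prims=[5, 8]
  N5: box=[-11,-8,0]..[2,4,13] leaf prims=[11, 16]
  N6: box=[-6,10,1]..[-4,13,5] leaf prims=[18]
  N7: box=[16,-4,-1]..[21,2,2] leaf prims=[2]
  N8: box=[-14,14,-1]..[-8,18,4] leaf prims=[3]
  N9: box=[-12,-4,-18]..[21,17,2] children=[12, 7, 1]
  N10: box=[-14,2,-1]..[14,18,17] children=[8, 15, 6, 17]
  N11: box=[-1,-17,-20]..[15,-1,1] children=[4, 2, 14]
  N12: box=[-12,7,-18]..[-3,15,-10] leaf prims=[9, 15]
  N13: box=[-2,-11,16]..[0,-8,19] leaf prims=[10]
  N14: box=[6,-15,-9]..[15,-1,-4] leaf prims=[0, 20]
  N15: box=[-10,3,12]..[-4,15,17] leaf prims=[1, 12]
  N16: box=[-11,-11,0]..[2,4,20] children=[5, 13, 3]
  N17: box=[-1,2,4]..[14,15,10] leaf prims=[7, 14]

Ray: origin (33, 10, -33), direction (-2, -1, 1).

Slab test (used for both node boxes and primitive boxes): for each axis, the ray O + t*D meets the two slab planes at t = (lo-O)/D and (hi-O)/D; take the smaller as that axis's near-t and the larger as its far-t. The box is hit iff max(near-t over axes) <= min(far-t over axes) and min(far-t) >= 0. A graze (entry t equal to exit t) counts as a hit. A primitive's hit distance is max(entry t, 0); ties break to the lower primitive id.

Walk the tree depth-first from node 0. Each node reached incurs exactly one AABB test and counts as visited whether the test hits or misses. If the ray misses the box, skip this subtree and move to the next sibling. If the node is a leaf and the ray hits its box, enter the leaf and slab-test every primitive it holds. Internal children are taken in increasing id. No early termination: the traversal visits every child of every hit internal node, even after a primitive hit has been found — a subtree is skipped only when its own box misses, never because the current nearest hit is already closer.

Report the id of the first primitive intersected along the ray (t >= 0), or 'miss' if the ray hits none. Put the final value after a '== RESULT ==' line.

Traverse from the root:
N0 x:[6,47/2] y:[-8,27] z:[13,53] -> hit [13,47/2], descend [9, 10, 11, 16]
  N9 x:[6,45/2] y:[-7,14] z:[15,35] -> miss, prune
  N10 x:[19/2,47/2] y:[-8,8] z:[32,50] -> miss, prune
  N11 x:[9,17] y:[11,27] z:[13,34] -> hit [13,17], descend [2, 4, 14]
    N2 x:[11,27/2] y:[24,27] z:[30,34] -> miss, prune
    N4 x:[14,17] y:[11,18] z:[13,28] -> hit [14,17] leaf, test {P5(miss), P8@t=14}
    N14 x:[9,27/2] y:[11,25] z:[24,29] -> miss, prune
  N16 x:[31/2,22] y:[6,21] z:[33,53] -> miss, prune

8 AABB tests over nodes [0, 9, 10, 11, 2, 4, 14, 16]; 1 leaf entered; closest P8.

== RESULT ==
8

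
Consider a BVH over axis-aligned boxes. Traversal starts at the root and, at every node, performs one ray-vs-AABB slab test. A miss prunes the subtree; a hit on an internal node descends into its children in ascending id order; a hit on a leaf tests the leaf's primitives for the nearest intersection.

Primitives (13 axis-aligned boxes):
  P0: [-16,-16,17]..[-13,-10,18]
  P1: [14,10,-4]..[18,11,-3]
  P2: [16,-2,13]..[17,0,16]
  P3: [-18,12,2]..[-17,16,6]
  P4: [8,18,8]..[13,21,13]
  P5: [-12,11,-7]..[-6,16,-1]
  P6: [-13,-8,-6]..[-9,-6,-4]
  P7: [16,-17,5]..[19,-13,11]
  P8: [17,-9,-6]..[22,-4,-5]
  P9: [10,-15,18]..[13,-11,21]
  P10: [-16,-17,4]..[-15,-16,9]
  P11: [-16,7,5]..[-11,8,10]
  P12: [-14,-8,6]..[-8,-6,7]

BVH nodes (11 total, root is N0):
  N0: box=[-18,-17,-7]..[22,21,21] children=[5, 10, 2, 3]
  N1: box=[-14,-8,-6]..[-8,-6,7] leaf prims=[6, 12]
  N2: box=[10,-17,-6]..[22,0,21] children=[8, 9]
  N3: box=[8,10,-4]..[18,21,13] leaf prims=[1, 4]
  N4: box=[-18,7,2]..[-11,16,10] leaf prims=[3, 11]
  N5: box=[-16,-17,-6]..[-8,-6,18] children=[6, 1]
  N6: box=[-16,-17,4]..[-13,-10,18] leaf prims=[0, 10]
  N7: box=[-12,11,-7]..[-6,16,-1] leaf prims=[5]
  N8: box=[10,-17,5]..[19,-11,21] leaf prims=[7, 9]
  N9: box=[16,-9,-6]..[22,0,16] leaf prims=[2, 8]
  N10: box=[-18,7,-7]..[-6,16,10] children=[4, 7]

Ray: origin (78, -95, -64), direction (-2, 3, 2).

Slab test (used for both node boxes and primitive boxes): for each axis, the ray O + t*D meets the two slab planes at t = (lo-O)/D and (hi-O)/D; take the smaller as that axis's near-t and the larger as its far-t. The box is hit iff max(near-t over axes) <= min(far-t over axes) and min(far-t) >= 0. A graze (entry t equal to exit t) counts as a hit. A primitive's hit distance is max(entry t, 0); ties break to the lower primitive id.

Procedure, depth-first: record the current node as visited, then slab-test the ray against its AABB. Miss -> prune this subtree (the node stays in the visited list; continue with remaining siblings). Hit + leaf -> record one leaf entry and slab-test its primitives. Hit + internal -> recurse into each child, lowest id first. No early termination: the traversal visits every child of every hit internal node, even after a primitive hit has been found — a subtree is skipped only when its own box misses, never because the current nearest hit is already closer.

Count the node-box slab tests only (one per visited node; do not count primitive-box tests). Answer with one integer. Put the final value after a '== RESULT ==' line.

Walk:
N0 x:[28,48] y:[26,116/3] z:[57/2,85/2] -> hit [57/2,116/3], descend [2, 3, 5, 10]
  N2 x:[28,34] y:[26,95/3] z:[29,85/2] -> hit [29,95/3], descend [8, 9]
    N8 x:[59/2,34] y:[26,28] z:[69/2,85/2] -> miss, prune
    N9 x:[28,31] y:[86/3,95/3] z:[29,40] -> hit [29,31] leaf, test {P2(miss), P8@t=29}
  N3 x:[30,35] y:[35,116/3] z:[30,77/2] -> hit [35,35] leaf, test {P1(miss), P4(miss)}
  N5 x:[43,47] y:[26,89/3] z:[29,41] -> miss, prune
  N10 x:[42,48] y:[34,37] z:[57/2,37] -> miss, prune

Summary -> nodes [0, 2, 8, 9, 3, 5, 10]; box-tests=7; leaf-entries=2; first=P8

== RESULT ==
7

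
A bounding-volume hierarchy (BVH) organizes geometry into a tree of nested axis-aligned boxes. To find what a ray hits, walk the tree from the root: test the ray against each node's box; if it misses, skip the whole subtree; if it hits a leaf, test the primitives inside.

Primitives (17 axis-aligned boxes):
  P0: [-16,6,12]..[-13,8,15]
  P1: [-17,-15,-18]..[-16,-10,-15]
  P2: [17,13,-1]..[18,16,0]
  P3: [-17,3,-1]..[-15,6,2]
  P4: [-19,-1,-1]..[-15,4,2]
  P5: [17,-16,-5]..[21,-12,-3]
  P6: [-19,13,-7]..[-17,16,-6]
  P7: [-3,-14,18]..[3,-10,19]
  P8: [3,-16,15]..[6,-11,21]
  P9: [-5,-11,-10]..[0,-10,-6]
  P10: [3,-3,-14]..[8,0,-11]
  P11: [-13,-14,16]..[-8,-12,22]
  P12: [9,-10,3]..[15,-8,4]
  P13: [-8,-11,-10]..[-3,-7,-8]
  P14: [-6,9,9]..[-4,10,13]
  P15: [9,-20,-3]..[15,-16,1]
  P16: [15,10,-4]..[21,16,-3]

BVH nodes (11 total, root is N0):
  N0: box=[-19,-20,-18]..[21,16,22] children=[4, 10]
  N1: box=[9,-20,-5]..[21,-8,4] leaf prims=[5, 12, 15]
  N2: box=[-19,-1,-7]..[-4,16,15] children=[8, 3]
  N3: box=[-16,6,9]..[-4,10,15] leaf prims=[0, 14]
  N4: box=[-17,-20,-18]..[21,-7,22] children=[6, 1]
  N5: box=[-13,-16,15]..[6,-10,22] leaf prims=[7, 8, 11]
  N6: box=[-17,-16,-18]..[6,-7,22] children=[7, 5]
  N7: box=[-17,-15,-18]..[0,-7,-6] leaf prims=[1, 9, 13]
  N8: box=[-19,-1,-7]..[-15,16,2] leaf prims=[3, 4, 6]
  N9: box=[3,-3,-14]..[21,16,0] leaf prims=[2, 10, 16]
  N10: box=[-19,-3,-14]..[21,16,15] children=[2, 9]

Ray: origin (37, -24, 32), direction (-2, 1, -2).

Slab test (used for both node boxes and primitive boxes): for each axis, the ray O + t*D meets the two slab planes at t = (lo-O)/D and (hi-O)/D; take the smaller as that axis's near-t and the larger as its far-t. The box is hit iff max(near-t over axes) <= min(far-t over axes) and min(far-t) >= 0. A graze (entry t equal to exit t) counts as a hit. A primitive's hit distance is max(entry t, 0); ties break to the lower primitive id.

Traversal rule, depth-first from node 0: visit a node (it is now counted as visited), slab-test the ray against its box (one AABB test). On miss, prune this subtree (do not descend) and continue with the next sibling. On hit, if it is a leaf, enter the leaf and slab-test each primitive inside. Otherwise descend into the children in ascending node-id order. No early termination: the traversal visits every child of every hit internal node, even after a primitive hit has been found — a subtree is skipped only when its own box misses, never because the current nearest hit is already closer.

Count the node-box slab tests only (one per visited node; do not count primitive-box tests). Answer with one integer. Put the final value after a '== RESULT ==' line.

Trace the traversal:
N0 x:[8,28] y:[4,40] z:[5,25] -> hit [8,25], descend [4, 10]
  N4 x:[8,27] y:[4,17] z:[5,25] -> hit [8,17], descend [1, 6]
    N1 x:[8,14] y:[4,16] z:[14,37/2] -> hit [14,14] leaf, test {P5(miss), P12@t=14, P15(miss)}
    N6 x:[31/2,27] y:[8,17] z:[5,25] -> hit [31/2,17], descend [5, 7]
      N5 x:[31/2,25] y:[8,14] z:[5,17/2] -> miss, prune
      N7 x:[37/2,27] y:[9,17] z:[19,25] -> miss, prune
  N10 x:[8,28] y:[21,40] z:[17/2,23] -> hit [21,23], descend [2, 9]
    N2 x:[41/2,28] y:[23,40] z:[17/2,39/2] -> miss, prune
    N9 x:[8,17] y:[21,40] z:[16,23] -> miss, prune

Summary -> nodes [0, 4, 1, 6, 5, 7, 10, 2, 9]; box-tests=9; leaf-entries=1; first=P12

== RESULT ==
9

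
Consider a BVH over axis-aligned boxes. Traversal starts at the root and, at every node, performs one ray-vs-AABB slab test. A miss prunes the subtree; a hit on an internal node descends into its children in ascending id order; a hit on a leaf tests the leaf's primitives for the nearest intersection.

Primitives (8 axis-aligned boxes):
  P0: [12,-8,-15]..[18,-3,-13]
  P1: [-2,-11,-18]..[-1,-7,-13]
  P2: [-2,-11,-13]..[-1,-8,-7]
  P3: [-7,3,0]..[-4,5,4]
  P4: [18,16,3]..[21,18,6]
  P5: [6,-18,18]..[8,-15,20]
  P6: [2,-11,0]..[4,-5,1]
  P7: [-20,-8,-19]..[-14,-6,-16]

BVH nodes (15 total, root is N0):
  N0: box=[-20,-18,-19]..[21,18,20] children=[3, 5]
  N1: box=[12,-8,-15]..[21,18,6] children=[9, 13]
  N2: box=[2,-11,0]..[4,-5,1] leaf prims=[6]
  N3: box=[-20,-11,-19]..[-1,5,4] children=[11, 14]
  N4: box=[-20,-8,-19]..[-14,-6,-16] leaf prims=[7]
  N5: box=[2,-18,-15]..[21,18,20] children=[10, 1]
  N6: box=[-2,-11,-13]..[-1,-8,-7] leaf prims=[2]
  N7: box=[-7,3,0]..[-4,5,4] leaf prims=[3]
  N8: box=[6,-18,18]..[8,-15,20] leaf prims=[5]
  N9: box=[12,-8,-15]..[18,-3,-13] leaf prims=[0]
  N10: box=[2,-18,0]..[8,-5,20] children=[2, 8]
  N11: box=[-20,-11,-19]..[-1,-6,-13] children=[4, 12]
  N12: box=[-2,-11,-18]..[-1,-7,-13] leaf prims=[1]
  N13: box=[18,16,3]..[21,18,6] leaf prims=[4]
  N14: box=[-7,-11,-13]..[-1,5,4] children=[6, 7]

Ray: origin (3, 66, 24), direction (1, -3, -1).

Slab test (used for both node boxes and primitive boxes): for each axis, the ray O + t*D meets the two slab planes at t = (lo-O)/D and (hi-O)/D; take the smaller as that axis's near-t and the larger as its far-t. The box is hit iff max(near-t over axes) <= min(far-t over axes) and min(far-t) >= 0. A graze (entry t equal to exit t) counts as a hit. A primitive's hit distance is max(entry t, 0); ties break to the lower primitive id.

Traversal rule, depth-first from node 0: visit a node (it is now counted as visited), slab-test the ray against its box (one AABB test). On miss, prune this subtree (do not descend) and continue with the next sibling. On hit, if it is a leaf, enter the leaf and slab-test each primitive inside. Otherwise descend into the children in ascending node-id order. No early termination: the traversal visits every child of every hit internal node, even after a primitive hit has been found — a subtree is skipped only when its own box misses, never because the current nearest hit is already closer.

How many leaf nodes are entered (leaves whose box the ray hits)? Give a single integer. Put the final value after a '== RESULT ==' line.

Walk:
N0 x:[-23,18] y:[16,28] z:[4,43] -> hit [16,18], descend [3, 5]
  N3 x:[-23,-4] y:[61/3,77/3] z:[20,43] -> miss, prune
  N5 x:[-1,18] y:[16,28] z:[4,39] -> hit [16,18], descend [1, 10]
    N1 x:[9,18] y:[16,74/3] z:[18,39] -> hit [18,18], descend [9, 13]
      N9 x:[9,15] y:[23,74/3] z:[37,39] -> miss, prune
      N13 x:[15,18] y:[16,50/3] z:[18,21] -> miss, prune
    N10 x:[-1,5] y:[71/3,28] z:[4,24] -> miss, prune

Summary -> nodes [0, 3, 5, 1, 9, 13, 10]; box-tests=7; leaf-entries=0; first=miss

== RESULT ==
0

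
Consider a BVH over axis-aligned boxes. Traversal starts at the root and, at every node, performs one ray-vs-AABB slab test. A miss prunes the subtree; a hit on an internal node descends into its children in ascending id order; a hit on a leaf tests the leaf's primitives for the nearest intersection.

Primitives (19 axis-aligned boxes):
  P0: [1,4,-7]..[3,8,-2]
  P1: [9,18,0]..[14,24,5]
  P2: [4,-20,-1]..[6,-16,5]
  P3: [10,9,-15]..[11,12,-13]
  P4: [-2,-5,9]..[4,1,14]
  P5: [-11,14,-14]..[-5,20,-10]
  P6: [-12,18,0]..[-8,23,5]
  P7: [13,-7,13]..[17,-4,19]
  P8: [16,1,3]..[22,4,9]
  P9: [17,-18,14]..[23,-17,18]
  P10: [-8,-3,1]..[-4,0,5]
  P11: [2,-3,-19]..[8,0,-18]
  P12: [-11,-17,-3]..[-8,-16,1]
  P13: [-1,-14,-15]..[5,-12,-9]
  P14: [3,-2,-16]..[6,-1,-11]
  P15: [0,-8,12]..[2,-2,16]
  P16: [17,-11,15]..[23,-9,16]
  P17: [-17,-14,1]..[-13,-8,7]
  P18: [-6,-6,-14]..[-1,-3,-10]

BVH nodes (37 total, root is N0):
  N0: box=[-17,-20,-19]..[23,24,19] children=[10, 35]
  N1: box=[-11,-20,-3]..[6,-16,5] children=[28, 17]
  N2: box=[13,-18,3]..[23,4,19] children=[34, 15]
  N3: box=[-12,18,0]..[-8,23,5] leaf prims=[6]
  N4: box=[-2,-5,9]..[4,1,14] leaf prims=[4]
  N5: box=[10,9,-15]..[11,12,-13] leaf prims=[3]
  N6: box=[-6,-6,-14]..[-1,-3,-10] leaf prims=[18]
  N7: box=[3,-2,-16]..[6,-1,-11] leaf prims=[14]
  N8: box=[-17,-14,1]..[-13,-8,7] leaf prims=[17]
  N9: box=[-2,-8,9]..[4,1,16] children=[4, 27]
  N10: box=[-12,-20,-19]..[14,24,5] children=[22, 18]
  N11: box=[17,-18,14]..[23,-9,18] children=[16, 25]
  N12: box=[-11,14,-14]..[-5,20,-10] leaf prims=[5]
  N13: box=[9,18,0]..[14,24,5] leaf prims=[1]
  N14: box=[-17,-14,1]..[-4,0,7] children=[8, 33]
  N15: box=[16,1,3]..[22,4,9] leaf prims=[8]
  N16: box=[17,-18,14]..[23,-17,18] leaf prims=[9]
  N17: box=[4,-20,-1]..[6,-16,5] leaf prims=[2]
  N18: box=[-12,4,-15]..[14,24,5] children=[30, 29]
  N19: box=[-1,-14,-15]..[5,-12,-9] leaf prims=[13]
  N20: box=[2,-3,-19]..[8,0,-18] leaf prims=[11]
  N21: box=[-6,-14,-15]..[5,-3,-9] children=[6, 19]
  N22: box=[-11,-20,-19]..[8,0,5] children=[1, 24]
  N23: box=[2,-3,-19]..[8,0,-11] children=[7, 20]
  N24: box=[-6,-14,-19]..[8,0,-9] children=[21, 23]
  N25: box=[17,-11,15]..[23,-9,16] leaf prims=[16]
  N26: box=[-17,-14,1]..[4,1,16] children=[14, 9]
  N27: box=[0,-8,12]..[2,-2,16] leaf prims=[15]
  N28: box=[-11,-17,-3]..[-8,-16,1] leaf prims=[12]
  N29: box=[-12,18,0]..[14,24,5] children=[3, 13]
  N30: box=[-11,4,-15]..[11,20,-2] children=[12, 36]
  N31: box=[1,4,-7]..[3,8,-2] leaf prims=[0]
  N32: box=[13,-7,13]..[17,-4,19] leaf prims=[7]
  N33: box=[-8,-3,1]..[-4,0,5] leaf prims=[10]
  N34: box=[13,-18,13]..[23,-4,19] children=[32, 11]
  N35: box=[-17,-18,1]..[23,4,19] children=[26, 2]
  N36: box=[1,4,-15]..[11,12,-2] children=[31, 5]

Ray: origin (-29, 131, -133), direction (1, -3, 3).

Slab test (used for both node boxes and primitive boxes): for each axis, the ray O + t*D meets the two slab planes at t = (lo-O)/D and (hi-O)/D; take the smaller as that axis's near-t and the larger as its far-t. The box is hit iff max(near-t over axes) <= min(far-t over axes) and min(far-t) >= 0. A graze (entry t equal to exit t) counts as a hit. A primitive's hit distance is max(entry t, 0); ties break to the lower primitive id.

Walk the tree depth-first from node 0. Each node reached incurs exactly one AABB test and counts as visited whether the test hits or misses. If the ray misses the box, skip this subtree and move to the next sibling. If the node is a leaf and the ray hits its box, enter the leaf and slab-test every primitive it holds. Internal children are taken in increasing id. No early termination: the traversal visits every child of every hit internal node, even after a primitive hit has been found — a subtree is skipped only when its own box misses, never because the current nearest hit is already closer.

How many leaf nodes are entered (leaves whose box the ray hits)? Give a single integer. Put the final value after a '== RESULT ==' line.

Trace the traversal:
N0 x:[12,52] y:[107/3,151/3] z:[38,152/3] -> hit [38,151/3], descend [10, 35]
  N10 x:[17,43] y:[107/3,151/3] z:[38,46] -> hit [38,43], descend [18, 22]
    N18 x:[17,43] y:[107/3,127/3] z:[118/3,46] -> hit [118/3,127/3], descend [29, 30]
      N29 x:[17,43] y:[107/3,113/3] z:[133/3,46] -> miss, prune
      N30 x:[18,40] y:[37,127/3] z:[118/3,131/3] -> hit [118/3,40], descend [12, 36]
        N12 x:[18,24] y:[37,39] z:[119/3,41] -> miss, prune
        N36 x:[30,40] y:[119/3,127/3] z:[118/3,131/3] -> hit [119/3,40], descend [5, 31]
          N5 x:[39,40] y:[119/3,122/3] z:[118/3,40] -> hit [119/3,40] leaf, test {P3@t=119/3}
          N31 x:[30,32] y:[41,127/3] z:[42,131/3] -> miss, prune
    N22 x:[18,37] y:[131/3,151/3] z:[38,46] -> miss, prune
  N35 x:[12,52] y:[127/3,149/3] z:[134/3,152/3] -> hit [134/3,149/3], descend [2, 26]
    N2 x:[42,52] y:[127/3,149/3] z:[136/3,152/3] -> hit [136/3,149/3], descend [15, 34]
      N15 x:[45,51] y:[127/3,130/3] z:[136/3,142/3] -> miss, prune
      N34 x:[42,52] y:[45,149/3] z:[146/3,152/3] -> hit [146/3,149/3], descend [11, 32]
        N11 x:[46,52] y:[140/3,149/3] z:[49,151/3] -> hit [49,149/3], descend [16, 25]
          N16 x:[46,52] y:[148/3,149/3] z:[49,151/3] -> hit [148/3,149/3] leaf, test {P9@t=148/3}
          N25 x:[46,52] y:[140/3,142/3] z:[148/3,149/3] -> miss, prune
        N32 x:[42,46] y:[45,46] z:[146/3,152/3] -> miss, prune
    N26 x:[12,33] y:[130/3,145/3] z:[134/3,149/3] -> miss, prune

order=[0, 10, 18, 29, 30, 12, 36, 5, 31, 22, 35, 2, 15, 34, 11, 16, 25, 32, 26]  |boxes|=19  |leaves|=2  hit=P3

== RESULT ==
2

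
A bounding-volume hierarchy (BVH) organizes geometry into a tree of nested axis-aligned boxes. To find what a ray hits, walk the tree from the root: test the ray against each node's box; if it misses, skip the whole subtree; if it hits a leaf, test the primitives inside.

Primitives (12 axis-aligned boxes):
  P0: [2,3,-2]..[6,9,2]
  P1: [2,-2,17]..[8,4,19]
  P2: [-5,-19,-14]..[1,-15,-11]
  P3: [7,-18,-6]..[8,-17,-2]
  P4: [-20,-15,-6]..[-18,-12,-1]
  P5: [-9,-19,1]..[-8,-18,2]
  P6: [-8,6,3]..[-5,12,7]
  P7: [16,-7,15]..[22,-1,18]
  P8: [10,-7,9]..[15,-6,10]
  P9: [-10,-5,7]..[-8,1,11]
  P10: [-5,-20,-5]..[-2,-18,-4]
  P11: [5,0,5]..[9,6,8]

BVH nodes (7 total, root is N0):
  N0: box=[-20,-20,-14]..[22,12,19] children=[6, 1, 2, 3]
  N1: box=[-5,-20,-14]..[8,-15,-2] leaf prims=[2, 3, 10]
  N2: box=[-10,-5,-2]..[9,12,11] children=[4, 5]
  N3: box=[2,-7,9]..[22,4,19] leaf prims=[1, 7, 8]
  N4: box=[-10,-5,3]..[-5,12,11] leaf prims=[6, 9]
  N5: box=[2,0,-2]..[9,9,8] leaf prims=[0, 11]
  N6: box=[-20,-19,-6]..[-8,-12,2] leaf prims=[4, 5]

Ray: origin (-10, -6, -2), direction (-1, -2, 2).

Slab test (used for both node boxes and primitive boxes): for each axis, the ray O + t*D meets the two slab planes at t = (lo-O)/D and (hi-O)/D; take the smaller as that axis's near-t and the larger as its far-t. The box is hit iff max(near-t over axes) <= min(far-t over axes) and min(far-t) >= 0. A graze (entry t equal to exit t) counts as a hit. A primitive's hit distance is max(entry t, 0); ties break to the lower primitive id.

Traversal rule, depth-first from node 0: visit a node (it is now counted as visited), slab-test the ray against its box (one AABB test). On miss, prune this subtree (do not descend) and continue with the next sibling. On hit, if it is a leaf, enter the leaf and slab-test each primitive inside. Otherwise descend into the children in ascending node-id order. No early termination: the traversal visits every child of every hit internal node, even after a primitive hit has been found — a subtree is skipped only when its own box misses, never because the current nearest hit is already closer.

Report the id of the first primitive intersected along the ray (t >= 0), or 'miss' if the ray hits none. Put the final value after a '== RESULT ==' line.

Trace the traversal:
N0 x:[-32,10] y:[-9,7] z:[-6,21/2] -> hit [-6,7], descend [1, 2, 3, 6]
  N1 x:[-18,-5] y:[9/2,7] z:[-6,0] -> miss, prune
  N2 x:[-19,0] y:[-9,-1/2] z:[0,13/2] -> miss, prune
  N3 x:[-32,-12] y:[-5,1/2] z:[11/2,21/2] -> miss, prune
  N6 x:[-2,10] y:[3,13/2] z:[-2,2] -> miss, prune

5 AABB tests over nodes [0, 1, 2, 3, 6]; 0 leaves entered; closest miss.

== RESULT ==
miss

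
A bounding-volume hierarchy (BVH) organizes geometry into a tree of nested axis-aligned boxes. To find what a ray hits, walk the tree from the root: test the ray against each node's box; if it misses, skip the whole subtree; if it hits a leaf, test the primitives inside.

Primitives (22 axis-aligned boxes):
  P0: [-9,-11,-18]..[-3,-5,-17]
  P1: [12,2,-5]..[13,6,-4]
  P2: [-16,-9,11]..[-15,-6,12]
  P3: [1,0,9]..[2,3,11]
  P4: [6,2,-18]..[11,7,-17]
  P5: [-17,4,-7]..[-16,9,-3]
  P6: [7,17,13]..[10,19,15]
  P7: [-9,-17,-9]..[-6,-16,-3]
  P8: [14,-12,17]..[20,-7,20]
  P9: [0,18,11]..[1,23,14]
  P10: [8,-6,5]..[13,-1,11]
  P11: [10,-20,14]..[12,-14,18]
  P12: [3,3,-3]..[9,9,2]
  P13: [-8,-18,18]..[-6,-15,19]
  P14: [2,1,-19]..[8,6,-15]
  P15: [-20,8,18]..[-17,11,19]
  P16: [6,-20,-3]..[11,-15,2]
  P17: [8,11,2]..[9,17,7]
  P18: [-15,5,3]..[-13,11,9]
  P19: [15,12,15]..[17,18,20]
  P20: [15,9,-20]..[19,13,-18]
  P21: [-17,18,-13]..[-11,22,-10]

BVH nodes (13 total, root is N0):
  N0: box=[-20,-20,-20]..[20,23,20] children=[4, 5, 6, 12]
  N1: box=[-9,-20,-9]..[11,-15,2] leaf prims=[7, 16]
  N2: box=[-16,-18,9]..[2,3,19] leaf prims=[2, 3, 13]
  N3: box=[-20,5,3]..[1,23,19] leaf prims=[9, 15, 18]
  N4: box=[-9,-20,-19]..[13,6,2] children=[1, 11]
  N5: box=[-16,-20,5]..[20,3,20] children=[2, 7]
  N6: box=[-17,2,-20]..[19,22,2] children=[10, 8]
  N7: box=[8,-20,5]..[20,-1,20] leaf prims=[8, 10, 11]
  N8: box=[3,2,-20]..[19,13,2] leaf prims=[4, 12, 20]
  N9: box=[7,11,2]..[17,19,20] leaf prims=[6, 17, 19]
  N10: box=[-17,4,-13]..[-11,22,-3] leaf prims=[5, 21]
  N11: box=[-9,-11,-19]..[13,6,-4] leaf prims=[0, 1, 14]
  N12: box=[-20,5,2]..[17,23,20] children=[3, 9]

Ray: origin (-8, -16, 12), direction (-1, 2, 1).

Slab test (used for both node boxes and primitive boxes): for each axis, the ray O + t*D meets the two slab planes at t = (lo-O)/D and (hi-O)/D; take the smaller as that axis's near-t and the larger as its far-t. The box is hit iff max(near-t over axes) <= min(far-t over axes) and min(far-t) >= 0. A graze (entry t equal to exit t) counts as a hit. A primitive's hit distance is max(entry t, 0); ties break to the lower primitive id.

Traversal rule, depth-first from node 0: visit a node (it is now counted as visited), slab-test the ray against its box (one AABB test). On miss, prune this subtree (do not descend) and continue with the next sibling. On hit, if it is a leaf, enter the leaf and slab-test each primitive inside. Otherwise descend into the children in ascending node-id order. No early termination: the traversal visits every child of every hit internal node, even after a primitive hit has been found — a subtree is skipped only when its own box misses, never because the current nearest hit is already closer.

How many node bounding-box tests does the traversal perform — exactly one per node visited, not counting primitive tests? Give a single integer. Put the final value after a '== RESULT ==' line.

Trace the traversal:
N0 x:[-28,12] y:[-2,39/2] z:[-32,8] -> hit [-2,8], descend [4, 5, 6, 12]
  N4 x:[-21,1] y:[-2,11] z:[-31,-10] -> miss, prune
  N5 x:[-28,8] y:[-2,19/2] z:[-7,8] -> hit [-2,8], descend [2, 7]
    N2 x:[-10,8] y:[-1,19/2] z:[-3,7] -> hit [-1,7] leaf, test {P2(miss), P3(miss), P13(miss)}
    N7 x:[-28,-16] y:[-2,15/2] z:[-7,8] -> miss, prune
  N6 x:[-27,9] y:[9,19] z:[-32,-10] -> miss, prune
  N12 x:[-25,12] y:[21/2,39/2] z:[-10,8] -> miss, prune

7 AABB tests over nodes [0, 4, 5, 2, 7, 6, 12]; 1 leaf entered; closest miss.

== RESULT ==
7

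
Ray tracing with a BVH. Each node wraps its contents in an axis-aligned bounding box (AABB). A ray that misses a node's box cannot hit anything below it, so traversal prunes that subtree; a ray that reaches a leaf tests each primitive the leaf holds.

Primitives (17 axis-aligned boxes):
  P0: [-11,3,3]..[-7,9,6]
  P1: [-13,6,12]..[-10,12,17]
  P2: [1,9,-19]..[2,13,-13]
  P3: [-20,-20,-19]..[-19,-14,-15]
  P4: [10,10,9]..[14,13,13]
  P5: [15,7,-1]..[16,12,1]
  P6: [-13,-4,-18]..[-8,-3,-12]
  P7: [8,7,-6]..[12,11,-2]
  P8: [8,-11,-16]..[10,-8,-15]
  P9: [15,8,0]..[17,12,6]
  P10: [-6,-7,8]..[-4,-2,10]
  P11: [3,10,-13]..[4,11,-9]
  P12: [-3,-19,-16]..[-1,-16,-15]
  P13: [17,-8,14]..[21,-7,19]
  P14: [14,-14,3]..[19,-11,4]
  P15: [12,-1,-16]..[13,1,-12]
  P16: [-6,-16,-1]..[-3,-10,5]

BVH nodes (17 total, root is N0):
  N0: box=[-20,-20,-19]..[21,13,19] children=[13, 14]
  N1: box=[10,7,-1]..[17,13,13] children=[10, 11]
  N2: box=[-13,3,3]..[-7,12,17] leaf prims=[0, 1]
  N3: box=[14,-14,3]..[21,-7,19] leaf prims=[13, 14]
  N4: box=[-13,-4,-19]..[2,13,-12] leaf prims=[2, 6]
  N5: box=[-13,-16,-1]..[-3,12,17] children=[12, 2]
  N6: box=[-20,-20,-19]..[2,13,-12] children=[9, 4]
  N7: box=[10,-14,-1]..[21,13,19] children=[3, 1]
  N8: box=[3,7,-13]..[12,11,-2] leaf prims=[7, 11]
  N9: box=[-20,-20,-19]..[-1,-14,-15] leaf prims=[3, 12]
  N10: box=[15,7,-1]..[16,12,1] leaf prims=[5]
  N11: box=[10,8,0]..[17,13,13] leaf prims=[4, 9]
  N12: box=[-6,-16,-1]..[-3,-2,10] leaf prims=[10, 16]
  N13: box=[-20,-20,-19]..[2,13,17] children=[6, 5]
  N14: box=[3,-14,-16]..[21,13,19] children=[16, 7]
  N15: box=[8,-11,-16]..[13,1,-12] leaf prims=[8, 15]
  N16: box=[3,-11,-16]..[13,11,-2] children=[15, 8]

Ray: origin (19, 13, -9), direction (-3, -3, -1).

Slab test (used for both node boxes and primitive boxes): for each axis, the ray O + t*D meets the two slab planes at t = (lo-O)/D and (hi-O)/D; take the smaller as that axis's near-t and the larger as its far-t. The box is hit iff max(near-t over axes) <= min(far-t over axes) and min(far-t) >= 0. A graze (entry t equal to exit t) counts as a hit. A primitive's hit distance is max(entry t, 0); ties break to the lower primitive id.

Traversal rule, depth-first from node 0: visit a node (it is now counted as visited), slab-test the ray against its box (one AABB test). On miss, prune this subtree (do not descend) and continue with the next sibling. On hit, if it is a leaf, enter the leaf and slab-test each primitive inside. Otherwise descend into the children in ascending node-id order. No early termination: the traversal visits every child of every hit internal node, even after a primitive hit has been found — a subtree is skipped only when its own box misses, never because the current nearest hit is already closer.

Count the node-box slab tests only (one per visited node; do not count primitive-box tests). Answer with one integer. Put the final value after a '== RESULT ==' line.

Walk:
N0 x:[-2/3,13] y:[0,11] z:[-28,10] -> hit [0,10], descend [13, 14]
  N13 x:[17/3,13] y:[0,11] z:[-26,10] -> hit [17/3,10], descend [5, 6]
    N5 x:[22/3,32/3] y:[1/3,29/3] z:[-26,-8] -> miss, prune
    N6 x:[17/3,13] y:[0,11] z:[3,10] -> hit [17/3,10], descend [4, 9]
      N4 x:[17/3,32/3] y:[0,17/3] z:[3,10] -> hit [17/3,17/3] leaf, test {P2(miss), P6(miss)}
      N9 x:[20/3,13] y:[9,11] z:[6,10] -> hit [9,10] leaf, test {P3(miss), P12(miss)}
  N14 x:[-2/3,16/3] y:[0,9] z:[-28,7] -> hit [0,16/3], descend [7, 16]
    N7 x:[-2/3,3] y:[0,9] z:[-28,-8] -> miss, prune
    N16 x:[2,16/3] y:[2/3,8] z:[-7,7] -> hit [2,16/3], descend [8, 15]
      N8 x:[7/3,16/3] y:[2/3,2] z:[-7,4] -> miss, prune
      N15 x:[2,11/3] y:[4,8] z:[3,7] -> miss, prune

order=[0, 13, 5, 6, 4, 9, 14, 7, 16, 8, 15]  |boxes|=11  |leaves|=2  hit=miss

== RESULT ==
11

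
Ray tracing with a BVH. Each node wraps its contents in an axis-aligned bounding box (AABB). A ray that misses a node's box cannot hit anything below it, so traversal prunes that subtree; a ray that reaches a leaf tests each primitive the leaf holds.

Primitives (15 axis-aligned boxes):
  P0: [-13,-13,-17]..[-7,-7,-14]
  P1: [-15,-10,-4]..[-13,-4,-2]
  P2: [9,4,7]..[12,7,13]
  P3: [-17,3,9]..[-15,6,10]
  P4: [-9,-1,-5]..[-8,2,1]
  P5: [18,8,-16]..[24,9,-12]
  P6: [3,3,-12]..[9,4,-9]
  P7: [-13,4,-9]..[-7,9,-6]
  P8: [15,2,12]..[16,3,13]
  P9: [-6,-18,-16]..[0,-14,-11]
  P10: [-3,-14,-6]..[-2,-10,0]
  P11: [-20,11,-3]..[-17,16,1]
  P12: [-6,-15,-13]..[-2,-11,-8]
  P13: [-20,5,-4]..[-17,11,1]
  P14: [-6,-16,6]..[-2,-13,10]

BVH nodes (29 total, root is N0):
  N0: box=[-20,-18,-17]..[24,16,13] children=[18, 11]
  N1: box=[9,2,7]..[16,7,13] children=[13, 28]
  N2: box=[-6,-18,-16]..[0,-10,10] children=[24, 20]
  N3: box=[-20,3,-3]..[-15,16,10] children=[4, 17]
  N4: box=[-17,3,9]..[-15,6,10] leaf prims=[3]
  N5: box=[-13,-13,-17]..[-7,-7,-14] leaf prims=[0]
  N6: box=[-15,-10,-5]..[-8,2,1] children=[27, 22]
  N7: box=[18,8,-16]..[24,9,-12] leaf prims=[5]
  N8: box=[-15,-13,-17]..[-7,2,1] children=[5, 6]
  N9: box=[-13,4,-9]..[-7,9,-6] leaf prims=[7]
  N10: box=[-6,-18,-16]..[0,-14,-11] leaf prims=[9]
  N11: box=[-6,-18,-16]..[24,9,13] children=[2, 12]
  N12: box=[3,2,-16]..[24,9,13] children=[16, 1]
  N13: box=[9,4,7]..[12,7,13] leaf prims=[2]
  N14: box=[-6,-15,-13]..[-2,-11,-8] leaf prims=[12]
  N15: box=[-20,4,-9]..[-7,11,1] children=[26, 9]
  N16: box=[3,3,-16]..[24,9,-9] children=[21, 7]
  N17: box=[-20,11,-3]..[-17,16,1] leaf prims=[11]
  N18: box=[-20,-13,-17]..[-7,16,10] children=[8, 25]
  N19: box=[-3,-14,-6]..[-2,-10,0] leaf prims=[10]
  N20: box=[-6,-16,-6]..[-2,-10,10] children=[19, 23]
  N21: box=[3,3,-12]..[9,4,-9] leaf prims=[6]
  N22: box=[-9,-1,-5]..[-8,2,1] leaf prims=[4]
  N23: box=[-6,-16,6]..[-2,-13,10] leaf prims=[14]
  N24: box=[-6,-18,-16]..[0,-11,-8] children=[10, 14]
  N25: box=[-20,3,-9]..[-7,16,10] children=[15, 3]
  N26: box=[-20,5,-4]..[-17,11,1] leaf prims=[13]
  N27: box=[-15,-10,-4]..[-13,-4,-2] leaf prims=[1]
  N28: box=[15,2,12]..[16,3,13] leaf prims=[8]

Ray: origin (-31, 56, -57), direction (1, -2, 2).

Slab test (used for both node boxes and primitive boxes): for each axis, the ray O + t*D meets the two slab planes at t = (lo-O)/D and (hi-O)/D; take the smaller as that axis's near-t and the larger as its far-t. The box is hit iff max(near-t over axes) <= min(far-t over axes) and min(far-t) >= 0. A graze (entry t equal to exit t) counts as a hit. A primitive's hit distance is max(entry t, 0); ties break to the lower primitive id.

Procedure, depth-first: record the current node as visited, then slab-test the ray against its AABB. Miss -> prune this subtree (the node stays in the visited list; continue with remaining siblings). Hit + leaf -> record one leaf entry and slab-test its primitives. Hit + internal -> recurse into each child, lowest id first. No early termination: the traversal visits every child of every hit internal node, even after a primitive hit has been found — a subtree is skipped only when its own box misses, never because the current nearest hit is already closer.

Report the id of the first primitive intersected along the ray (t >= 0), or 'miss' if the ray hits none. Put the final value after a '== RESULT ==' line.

Walk:
N0 x:[11,55] y:[20,37] z:[20,35] -> hit [20,35], descend [11, 18]
  N11 x:[25,55] y:[47/2,37] z:[41/2,35] -> hit [25,35], descend [2, 12]
    N2 x:[25,31] y:[33,37] z:[41/2,67/2] -> miss, prune
    N12 x:[34,55] y:[47/2,27] z:[41/2,35] -> miss, prune
  N18 x:[11,24] y:[20,69/2] z:[20,67/2] -> hit [20,24], descend [8, 25]
    N8 x:[16,24] y:[27,69/2] z:[20,29] -> miss, prune
    N25 x:[11,24] y:[20,53/2] z:[24,67/2] -> hit [24,24], descend [3, 15]
      N3 x:[11,16] y:[20,53/2] z:[27,67/2] -> miss, prune
      N15 x:[11,24] y:[45/2,26] z:[24,29] -> hit [24,24], descend [9, 26]
        N9 x:[18,24] y:[47/2,26] z:[24,51/2] -> hit [24,24] leaf, test {P7@t=24}
        N26 x:[11,14] y:[45/2,51/2] z:[53/2,29] -> miss, prune

Summary -> nodes [0, 11, 2, 12, 18, 8, 25, 3, 15, 9, 26]; box-tests=11; leaf-entries=1; first=P7

== RESULT ==
7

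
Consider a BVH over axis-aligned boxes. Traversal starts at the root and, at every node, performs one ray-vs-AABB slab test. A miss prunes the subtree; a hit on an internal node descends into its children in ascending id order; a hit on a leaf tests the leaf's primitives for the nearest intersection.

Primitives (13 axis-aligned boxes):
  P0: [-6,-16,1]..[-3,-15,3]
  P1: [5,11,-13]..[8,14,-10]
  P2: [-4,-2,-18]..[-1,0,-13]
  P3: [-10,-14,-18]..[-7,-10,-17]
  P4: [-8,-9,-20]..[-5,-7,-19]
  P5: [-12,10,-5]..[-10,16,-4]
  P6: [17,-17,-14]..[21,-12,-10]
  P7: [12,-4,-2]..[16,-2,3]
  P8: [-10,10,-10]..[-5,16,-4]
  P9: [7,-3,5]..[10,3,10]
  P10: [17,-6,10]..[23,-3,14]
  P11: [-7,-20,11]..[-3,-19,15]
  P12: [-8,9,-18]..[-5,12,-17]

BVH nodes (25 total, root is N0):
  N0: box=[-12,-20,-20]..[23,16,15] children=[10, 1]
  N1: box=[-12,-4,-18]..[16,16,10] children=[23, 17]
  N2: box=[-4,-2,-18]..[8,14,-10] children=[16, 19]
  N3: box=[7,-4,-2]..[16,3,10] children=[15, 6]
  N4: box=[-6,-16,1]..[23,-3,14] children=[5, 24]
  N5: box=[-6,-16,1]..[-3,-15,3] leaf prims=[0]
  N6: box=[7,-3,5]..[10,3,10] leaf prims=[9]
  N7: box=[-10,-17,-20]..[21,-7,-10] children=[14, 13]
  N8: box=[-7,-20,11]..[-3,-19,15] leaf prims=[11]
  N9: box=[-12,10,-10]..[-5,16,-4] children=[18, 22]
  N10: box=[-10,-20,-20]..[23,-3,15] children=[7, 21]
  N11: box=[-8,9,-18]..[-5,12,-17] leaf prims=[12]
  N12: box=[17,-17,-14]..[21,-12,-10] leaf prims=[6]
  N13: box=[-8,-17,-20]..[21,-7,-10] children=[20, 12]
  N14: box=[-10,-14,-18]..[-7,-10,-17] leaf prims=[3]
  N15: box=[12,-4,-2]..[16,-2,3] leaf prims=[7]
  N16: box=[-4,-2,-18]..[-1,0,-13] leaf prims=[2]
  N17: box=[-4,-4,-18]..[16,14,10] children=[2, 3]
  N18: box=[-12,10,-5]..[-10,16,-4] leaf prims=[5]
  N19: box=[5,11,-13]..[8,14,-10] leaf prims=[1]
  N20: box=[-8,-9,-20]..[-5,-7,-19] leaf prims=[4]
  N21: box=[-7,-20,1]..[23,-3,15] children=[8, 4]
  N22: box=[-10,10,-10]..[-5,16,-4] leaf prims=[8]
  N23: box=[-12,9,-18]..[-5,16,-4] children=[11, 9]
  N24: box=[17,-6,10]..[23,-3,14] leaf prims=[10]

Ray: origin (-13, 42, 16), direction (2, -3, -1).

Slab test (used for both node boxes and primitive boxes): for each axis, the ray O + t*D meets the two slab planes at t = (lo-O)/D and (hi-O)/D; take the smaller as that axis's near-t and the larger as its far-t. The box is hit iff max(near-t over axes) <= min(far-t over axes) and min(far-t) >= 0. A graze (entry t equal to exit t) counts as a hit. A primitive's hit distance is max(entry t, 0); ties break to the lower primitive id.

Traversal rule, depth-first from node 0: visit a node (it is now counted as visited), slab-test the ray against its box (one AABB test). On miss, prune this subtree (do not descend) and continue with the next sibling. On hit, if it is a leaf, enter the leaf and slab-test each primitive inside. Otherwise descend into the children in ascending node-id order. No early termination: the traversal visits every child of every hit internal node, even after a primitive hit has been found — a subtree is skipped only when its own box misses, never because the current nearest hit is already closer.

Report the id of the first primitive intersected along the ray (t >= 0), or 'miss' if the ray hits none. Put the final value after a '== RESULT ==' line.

Walk:
N0 x:[1/2,18] y:[26/3,62/3] z:[1,36] -> hit [26/3,18], descend [1, 10]
  N1 x:[1/2,29/2] y:[26/3,46/3] z:[6,34] -> hit [26/3,29/2], descend [17, 23]
    N17 x:[9/2,29/2] y:[28/3,46/3] z:[6,34] -> hit [28/3,29/2], descend [2, 3]
      N2 x:[9/2,21/2] y:[28/3,44/3] z:[26,34] -> miss, prune
      N3 x:[10,29/2] y:[13,46/3] z:[6,18] -> hit [13,29/2], descend [6, 15]
        N6 x:[10,23/2] y:[13,15] z:[6,11] -> miss, prune
        N15 x:[25/2,29/2] y:[44/3,46/3] z:[13,18] -> miss, prune
    N23 x:[1/2,4] y:[26/3,11] z:[20,34] -> miss, prune
  N10 x:[3/2,18] y:[15,62/3] z:[1,36] -> hit [15,18], descend [7, 21]
    N7 x:[3/2,17] y:[49/3,59/3] z:[26,36] -> miss, prune
    N21 x:[3,18] y:[15,62/3] z:[1,15] -> hit [15,15], descend [4, 8]
      N4 x:[7/2,18] y:[15,58/3] z:[2,15] -> hit [15,15], descend [5, 24]
        N5 x:[7/2,5] y:[19,58/3] z:[13,15] -> miss, prune
        N24 x:[15,18] y:[15,16] z:[2,6] -> miss, prune
      N8 x:[3,5] y:[61/3,62/3] z:[1,5] -> miss, prune

15 AABB tests over nodes [0, 1, 17, 2, 3, 6, 15, 23, 10, 7, 21, 4, 5, 24, 8]; 0 leaves entered; closest miss.

== RESULT ==
miss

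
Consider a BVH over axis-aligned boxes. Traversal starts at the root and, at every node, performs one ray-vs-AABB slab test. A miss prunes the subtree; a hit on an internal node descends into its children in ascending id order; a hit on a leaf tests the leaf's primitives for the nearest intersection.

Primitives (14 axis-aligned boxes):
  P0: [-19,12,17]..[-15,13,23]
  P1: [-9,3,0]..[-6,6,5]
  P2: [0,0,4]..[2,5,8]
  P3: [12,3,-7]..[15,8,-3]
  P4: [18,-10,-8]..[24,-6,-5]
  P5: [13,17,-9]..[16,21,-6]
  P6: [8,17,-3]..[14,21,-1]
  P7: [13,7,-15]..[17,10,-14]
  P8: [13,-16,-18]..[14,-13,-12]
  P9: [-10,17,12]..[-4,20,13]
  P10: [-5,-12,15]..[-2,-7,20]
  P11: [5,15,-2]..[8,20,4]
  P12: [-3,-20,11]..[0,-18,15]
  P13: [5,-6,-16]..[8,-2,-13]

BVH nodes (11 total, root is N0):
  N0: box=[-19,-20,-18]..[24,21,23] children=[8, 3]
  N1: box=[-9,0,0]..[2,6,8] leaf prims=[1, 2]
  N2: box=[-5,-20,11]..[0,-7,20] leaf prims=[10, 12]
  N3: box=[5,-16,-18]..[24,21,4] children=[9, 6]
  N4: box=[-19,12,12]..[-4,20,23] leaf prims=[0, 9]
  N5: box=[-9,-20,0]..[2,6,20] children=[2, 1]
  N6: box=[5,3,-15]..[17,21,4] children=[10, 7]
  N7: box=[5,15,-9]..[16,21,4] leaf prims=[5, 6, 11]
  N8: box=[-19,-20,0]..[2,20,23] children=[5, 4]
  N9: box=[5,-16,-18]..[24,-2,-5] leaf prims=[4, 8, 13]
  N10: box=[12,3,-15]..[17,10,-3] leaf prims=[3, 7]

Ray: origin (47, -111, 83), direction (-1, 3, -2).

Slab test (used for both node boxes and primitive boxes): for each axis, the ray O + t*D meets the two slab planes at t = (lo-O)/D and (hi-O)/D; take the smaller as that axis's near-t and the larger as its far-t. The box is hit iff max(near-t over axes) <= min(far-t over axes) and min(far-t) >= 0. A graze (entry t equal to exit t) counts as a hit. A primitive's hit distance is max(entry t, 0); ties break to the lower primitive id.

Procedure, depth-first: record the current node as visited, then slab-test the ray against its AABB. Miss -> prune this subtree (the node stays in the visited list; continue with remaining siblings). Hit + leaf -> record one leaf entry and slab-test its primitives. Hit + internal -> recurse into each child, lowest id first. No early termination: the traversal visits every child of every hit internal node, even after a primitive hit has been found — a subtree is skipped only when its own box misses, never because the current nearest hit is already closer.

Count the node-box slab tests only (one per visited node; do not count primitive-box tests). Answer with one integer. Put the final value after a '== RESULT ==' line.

Trace the traversal:
N0 x:[23,66] y:[91/3,44] z:[30,101/2] -> hit [91/3,44], descend [3, 8]
  N3 x:[23,42] y:[95/3,44] z:[79/2,101/2] -> hit [79/2,42], descend [6, 9]
    N6 x:[30,42] y:[38,44] z:[79/2,49] -> hit [79/2,42], descend [7, 10]
      N7 x:[31,42] y:[42,44] z:[79/2,46] -> hit [42,42] leaf, test {P5(miss), P6(miss), P11@t=42}
      N10 x:[30,35] y:[38,121/3] z:[43,49] -> miss, prune
    N9 x:[23,42] y:[95/3,109/3] z:[44,101/2] -> miss, prune
  N8 x:[45,66] y:[91/3,131/3] z:[30,83/2] -> miss, prune

7 AABB tests over nodes [0, 3, 6, 7, 10, 9, 8]; 1 leaf entered; closest P11.

== RESULT ==
7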